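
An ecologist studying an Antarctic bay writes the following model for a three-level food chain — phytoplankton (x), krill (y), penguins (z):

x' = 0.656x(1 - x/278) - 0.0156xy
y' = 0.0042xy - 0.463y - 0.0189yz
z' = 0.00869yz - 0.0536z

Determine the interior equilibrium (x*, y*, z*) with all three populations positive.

x* ≈ 237, y* ≈ 6.17, z* ≈ 28.2

From dz/dt = 0: 0.00869y* = 0.0536, so y* = 6.17.
From dx/dt = 0: 0.656(1 - x*/278) = 0.0156·6.17, giving x* = 278·(1 - 0.147) = 237.
From dy/dt = 0: 0.0042·237 - 0.463 = 0.0189z*, so z* = 0.533/0.0189 = 28.2.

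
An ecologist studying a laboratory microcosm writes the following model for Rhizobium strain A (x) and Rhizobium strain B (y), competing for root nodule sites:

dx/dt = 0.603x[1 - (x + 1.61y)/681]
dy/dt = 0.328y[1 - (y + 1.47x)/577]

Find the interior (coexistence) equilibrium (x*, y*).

Setting both brackets to zero gives the nullclines x + 1.61y = 681 and 1.47x + y = 577.
Substituting y = 577 - 1.47x into the first: x(1 - 1.61·1.47) = 681 - 1.61·577.
So x* = -248/-1.37 = 181, and then y* = 577 - 1.47·181 = 310.

x* ≈ 181, y* ≈ 310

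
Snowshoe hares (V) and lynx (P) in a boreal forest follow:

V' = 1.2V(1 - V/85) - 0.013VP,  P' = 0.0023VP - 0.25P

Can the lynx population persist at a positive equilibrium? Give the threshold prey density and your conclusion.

The predator equation gives dP/dt > 0 only when V > 0.25/0.0023 = 109.
Without the predator, V → K = 85. Since 85 < 109, the predator cannot invade.

Threshold V = 109; K < 109, so no, the predator goes extinct.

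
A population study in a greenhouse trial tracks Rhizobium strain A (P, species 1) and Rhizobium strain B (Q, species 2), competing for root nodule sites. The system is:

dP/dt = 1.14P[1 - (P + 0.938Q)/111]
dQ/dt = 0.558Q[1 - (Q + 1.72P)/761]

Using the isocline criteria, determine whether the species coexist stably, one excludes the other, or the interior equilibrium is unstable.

Compare the nullcline intercepts: K1/α12 = 111/0.938 = 118 < K2 = 761; K2/α21 = 761/1.72 = 442 > K1 = 111.
Since the inequalities point opposite ways, species 2 can invade but species 1 cannot.

species 2 excludes species 1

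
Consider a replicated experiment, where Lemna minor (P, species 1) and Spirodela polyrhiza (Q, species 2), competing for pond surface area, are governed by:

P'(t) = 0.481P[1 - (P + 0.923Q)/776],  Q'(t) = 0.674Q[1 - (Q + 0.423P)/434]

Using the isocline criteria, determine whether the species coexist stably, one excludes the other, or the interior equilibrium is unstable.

Compare the nullcline intercepts: K1/α12 = 776/0.923 = 841 > K2 = 434; K2/α21 = 434/0.423 = 1030 > K1 = 776.
Since both inequalities hold, each species can invade when rare, so the interior equilibrium is stable.

stable coexistence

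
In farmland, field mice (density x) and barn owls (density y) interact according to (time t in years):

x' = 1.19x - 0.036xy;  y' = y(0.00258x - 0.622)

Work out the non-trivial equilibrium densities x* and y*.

Set dy/dt = 0 with y > 0: 0.00258x - 0.622 = 0, so x* = 0.622/0.00258 = 241.
Set dx/dt = 0 with x > 0: 1.19 - 0.036y = 0, so y* = 1.19/0.036 = 33.1.

x* ≈ 241, y* ≈ 33.1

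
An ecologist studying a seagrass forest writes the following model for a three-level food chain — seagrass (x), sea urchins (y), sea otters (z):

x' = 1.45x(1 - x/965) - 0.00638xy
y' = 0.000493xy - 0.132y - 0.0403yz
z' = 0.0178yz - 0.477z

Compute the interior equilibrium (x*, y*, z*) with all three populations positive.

From dz/dt = 0: 0.0178y* = 0.477, so y* = 26.8.
From dx/dt = 0: 1.45(1 - x*/965) = 0.00638·26.8, giving x* = 965·(1 - 0.118) = 851.
From dy/dt = 0: 0.000493·851 - 0.132 = 0.0403z*, so z* = 0.288/0.0403 = 7.14.

x* ≈ 851, y* ≈ 26.8, z* ≈ 7.14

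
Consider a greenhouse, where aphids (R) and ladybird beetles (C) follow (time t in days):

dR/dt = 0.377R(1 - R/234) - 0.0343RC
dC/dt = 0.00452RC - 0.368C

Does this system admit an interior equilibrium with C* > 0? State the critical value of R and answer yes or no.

The predator equation gives dC/dt > 0 only when R > 0.368/0.00452 = 81.4.
Without the predator, R → K = 234. Since 234 > 81.4, the predator can invade and persist.

Threshold R = 81.4; K > 81.4, so yes, the predator persists.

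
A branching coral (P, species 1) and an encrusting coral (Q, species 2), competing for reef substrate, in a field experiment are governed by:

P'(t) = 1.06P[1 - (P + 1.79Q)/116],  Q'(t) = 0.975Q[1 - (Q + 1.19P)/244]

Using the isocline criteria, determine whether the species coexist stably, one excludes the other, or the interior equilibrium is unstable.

species 2 excludes species 1

Compare the nullcline intercepts: K1/α12 = 116/1.79 = 64.8 < K2 = 244; K2/α21 = 244/1.19 = 205 > K1 = 116.
Since the inequalities point opposite ways, species 2 can invade but species 1 cannot.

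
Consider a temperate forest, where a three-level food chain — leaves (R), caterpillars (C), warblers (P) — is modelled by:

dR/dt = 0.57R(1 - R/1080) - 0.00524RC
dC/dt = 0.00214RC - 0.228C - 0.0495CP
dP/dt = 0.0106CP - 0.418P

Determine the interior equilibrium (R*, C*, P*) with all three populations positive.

R* ≈ 688, C* ≈ 39.4, P* ≈ 25.2

From dP/dt = 0: 0.0106C* = 0.418, so C* = 39.4.
From dR/dt = 0: 0.57(1 - R*/1080) = 0.00524·39.4, giving R* = 1080·(1 - 0.363) = 688.
From dC/dt = 0: 0.00214·688 - 0.228 = 0.0495P*, so P* = 1.25/0.0495 = 25.2.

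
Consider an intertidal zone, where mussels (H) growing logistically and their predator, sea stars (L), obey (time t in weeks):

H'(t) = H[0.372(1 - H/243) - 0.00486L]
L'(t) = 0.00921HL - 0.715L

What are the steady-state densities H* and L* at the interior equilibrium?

From dL/dt = 0 with L > 0: 0.00921H* = 0.715, so H* = 77.6.
Substitute into dH/dt = 0: 0.372(1 - 77.6/243) = 0.00486L*.
The bracket is 0.681, giving L* = 0.253/0.00486 = 52.1.

H* ≈ 77.6, L* ≈ 52.1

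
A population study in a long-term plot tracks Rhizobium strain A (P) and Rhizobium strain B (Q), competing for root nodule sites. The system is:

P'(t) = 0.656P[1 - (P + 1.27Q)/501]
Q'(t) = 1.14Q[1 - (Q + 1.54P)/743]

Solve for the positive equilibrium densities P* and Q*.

P* ≈ 463, Q* ≈ 29.9

Setting both brackets to zero gives the nullclines P + 1.27Q = 501 and 1.54P + Q = 743.
Substituting Q = 743 - 1.54P into the first: P(1 - 1.27·1.54) = 501 - 1.27·743.
So P* = -443/-0.956 = 463, and then Q* = 743 - 1.54·463 = 29.9.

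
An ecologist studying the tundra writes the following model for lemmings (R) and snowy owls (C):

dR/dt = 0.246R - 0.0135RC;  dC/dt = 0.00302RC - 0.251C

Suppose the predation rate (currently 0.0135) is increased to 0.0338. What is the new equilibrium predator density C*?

C* ≈ 7.28

At the interior fixed point, setting dR/dt = 0 with R > 0 fixes C* = (prey growth rate)/(RC coefficient) — independent of the other coefficients.
With the change, C* = 0.246/0.0338 = 7.28; it falls from 18.2.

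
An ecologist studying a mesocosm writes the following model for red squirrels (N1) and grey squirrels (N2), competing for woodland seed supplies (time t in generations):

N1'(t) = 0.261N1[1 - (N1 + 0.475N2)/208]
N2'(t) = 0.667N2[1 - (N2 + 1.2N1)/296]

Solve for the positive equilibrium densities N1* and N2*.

Setting both brackets to zero gives the nullclines N1 + 0.475N2 = 208 and 1.2N1 + N2 = 296.
Substituting N2 = 296 - 1.2N1 into the first: N1(1 - 0.475·1.2) = 208 - 0.475·296.
So N1* = 67.4/0.43 = 157, and then N2* = 296 - 1.2·157 = 108.

N1* ≈ 157, N2* ≈ 108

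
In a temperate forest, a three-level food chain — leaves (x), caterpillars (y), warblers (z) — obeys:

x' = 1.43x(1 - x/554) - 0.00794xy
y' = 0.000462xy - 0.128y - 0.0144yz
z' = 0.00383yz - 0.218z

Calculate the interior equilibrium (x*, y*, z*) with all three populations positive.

x* ≈ 379, y* ≈ 56.9, z* ≈ 3.27

From dz/dt = 0: 0.00383y* = 0.218, so y* = 56.9.
From dx/dt = 0: 1.43(1 - x*/554) = 0.00794·56.9, giving x* = 554·(1 - 0.316) = 379.
From dy/dt = 0: 0.000462·379 - 0.128 = 0.0144z*, so z* = 0.0471/0.0144 = 3.27.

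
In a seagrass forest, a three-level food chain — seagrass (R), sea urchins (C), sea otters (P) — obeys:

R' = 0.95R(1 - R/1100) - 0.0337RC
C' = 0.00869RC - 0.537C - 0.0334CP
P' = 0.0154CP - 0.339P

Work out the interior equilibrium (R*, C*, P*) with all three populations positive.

From dP/dt = 0: 0.0154C* = 0.339, so C* = 22.
From dR/dt = 0: 0.95(1 - R*/1100) = 0.0337·22, giving R* = 1100·(1 - 0.781) = 241.
From dC/dt = 0: 0.00869·241 - 0.537 = 0.0334P*, so P* = 1.56/0.0334 = 46.6.

R* ≈ 241, C* ≈ 22, P* ≈ 46.6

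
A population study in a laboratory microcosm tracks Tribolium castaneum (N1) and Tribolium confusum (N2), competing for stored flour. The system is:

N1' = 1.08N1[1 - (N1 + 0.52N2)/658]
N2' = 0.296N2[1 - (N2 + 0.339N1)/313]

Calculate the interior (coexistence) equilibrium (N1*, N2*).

Setting both brackets to zero gives the nullclines N1 + 0.52N2 = 658 and 0.339N1 + N2 = 313.
Substituting N2 = 313 - 0.339N1 into the first: N1(1 - 0.52·0.339) = 658 - 0.52·313.
So N1* = 495/0.824 = 601, and then N2* = 313 - 0.339·601 = 109.

N1* ≈ 601, N2* ≈ 109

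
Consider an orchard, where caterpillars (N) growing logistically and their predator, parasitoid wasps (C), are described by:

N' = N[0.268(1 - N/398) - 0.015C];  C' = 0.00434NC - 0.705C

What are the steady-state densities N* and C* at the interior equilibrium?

From dC/dt = 0 with C > 0: 0.00434N* = 0.705, so N* = 162.
Substitute into dN/dt = 0: 0.268(1 - 162/398) = 0.015C*.
The bracket is 0.592, giving C* = 0.159/0.015 = 10.6.

N* ≈ 162, C* ≈ 10.6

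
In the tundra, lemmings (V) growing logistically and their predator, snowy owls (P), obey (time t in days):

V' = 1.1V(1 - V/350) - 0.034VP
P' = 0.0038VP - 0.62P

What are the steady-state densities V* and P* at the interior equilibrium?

From dP/dt = 0 with P > 0: 0.0038V* = 0.62, so V* = 163.
Substitute into dV/dt = 0: 1.1(1 - 163/350) = 0.034P*.
The bracket is 0.534, giving P* = 0.587/0.034 = 17.3.

V* ≈ 163, P* ≈ 17.3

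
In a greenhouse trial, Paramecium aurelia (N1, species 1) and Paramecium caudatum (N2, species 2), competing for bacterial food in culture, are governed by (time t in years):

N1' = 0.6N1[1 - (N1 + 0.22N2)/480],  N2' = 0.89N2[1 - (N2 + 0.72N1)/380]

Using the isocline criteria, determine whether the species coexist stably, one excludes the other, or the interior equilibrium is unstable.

Compare the nullcline intercepts: K1/α12 = 480/0.22 = 2180 > K2 = 380; K2/α21 = 380/0.72 = 528 > K1 = 480.
Since both inequalities hold, each species can invade when rare, so the interior equilibrium is stable.

stable coexistence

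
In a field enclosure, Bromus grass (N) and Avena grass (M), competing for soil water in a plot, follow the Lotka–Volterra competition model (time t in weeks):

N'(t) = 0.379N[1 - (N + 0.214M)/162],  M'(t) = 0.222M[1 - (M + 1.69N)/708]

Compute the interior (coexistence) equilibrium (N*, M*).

N* ≈ 16.4, M* ≈ 680

Setting both brackets to zero gives the nullclines N + 0.214M = 162 and 1.69N + M = 708.
Substituting M = 708 - 1.69N into the first: N(1 - 0.214·1.69) = 162 - 0.214·708.
So N* = 10.5/0.638 = 16.4, and then M* = 708 - 1.69·16.4 = 680.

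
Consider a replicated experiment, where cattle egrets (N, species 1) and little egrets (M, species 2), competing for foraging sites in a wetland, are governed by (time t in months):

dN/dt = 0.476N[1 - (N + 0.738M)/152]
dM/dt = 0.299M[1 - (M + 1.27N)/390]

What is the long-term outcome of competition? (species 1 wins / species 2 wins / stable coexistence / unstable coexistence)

Compare the nullcline intercepts: K1/α12 = 152/0.738 = 206 < K2 = 390; K2/α21 = 390/1.27 = 307 > K1 = 152.
Since the inequalities point opposite ways, species 2 can invade but species 1 cannot.

species 2 excludes species 1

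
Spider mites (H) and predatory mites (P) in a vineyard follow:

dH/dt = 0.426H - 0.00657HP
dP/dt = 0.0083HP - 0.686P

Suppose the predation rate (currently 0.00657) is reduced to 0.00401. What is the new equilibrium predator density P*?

P* ≈ 106

At the interior fixed point, setting dH/dt = 0 with H > 0 fixes P* = (prey growth rate)/(HP coefficient) — independent of the other coefficients.
With the change, P* = 0.426/0.00401 = 106; it rises from 64.8.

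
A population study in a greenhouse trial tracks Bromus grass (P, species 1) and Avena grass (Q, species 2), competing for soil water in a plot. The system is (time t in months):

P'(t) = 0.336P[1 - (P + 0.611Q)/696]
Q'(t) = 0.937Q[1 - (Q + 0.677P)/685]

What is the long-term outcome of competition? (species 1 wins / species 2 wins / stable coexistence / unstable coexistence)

stable coexistence

Compare the nullcline intercepts: K1/α12 = 696/0.611 = 1140 > K2 = 685; K2/α21 = 685/0.677 = 1010 > K1 = 696.
Since both inequalities hold, each species can invade when rare, so the interior equilibrium is stable.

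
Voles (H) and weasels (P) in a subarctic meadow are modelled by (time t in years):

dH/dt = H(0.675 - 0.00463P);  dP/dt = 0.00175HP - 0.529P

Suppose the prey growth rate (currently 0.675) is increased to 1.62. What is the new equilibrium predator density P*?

At the interior fixed point, setting dH/dt = 0 with H > 0 fixes P* = (prey growth rate)/(HP coefficient) — independent of the other coefficients.
With the change, P* = 1.62/0.00463 = 350; it rises from 146.

P* ≈ 350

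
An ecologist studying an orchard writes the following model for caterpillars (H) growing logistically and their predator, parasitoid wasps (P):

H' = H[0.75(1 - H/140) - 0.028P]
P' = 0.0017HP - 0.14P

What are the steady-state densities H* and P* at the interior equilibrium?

From dP/dt = 0 with P > 0: 0.0017H* = 0.14, so H* = 82.4.
Substitute into dH/dt = 0: 0.75(1 - 82.4/140) = 0.028P*.
The bracket is 0.412, giving P* = 0.309/0.028 = 11.

H* ≈ 82.4, P* ≈ 11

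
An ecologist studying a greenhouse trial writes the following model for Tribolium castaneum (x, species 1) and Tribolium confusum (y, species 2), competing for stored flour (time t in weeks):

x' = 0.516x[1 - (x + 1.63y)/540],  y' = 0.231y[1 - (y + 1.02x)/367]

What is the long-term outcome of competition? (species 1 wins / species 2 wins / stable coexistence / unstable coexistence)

unstable coexistence (outcome depends on initial conditions)

Compare the nullcline intercepts: K1/α12 = 540/1.63 = 331 < K2 = 367; K2/α21 = 367/1.02 = 360 < K1 = 540.
Since both are reversed, neither can invade when rare; the interior point is a saddle.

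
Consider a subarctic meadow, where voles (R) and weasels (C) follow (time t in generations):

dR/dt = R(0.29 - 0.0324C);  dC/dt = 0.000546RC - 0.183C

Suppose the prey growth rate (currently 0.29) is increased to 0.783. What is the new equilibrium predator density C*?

C* ≈ 24.2

At the interior fixed point, setting dR/dt = 0 with R > 0 fixes C* = (prey growth rate)/(RC coefficient) — independent of the other coefficients.
With the change, C* = 0.783/0.0324 = 24.2; it rises from 8.95.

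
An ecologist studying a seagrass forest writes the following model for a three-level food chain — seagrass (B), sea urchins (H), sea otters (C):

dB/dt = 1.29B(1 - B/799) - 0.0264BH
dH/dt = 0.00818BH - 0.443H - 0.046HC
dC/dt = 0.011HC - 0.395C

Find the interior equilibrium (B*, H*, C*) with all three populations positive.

B* ≈ 212, H* ≈ 35.9, C* ≈ 28

From dC/dt = 0: 0.011H* = 0.395, so H* = 35.9.
From dB/dt = 0: 1.29(1 - B*/799) = 0.0264·35.9, giving B* = 799·(1 - 0.735) = 212.
From dH/dt = 0: 0.00818·212 - 0.443 = 0.046C*, so C* = 1.29/0.046 = 28.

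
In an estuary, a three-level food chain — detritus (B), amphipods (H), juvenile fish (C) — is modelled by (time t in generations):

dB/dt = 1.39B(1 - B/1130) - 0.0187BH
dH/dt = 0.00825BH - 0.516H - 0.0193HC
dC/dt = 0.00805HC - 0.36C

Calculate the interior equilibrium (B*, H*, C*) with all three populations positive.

B* ≈ 450, H* ≈ 44.7, C* ≈ 166

From dC/dt = 0: 0.00805H* = 0.36, so H* = 44.7.
From dB/dt = 0: 1.39(1 - B*/1130) = 0.0187·44.7, giving B* = 1130·(1 - 0.602) = 450.
From dH/dt = 0: 0.00825·450 - 0.516 = 0.0193C*, so C* = 3.2/0.0193 = 166.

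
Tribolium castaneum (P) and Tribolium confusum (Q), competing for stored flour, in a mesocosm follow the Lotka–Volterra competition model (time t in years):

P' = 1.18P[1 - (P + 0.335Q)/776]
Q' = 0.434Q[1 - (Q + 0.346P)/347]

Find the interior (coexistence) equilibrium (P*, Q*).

P* ≈ 746, Q* ≈ 88.8

Setting both brackets to zero gives the nullclines P + 0.335Q = 776 and 0.346P + Q = 347.
Substituting Q = 347 - 0.346P into the first: P(1 - 0.335·0.346) = 776 - 0.335·347.
So P* = 660/0.884 = 746, and then Q* = 347 - 0.346·746 = 88.8.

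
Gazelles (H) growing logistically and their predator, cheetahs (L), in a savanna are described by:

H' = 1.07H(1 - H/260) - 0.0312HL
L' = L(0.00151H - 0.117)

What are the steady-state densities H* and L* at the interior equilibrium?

From dL/dt = 0 with L > 0: 0.00151H* = 0.117, so H* = 77.5.
Substitute into dH/dt = 0: 1.07(1 - 77.5/260) = 0.0312L*.
The bracket is 0.702, giving L* = 0.751/0.0312 = 24.1.

H* ≈ 77.5, L* ≈ 24.1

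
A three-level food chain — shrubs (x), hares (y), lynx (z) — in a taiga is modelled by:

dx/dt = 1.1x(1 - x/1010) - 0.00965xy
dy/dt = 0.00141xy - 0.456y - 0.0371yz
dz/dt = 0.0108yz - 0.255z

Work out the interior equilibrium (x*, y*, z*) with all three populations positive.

From dz/dt = 0: 0.0108y* = 0.255, so y* = 23.6.
From dx/dt = 0: 1.1(1 - x*/1010) = 0.00965·23.6, giving x* = 1010·(1 - 0.207) = 801.
From dy/dt = 0: 0.00141·801 - 0.456 = 0.0371z*, so z* = 0.673/0.0371 = 18.1.

x* ≈ 801, y* ≈ 23.6, z* ≈ 18.1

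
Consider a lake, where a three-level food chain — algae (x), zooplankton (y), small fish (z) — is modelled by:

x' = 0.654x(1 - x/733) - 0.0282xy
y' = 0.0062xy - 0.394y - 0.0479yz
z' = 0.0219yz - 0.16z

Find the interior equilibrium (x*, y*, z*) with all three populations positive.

x* ≈ 502, y* ≈ 7.31, z* ≈ 56.8

From dz/dt = 0: 0.0219y* = 0.16, so y* = 7.31.
From dx/dt = 0: 0.654(1 - x*/733) = 0.0282·7.31, giving x* = 733·(1 - 0.315) = 502.
From dy/dt = 0: 0.0062·502 - 0.394 = 0.0479z*, so z* = 2.72/0.0479 = 56.8.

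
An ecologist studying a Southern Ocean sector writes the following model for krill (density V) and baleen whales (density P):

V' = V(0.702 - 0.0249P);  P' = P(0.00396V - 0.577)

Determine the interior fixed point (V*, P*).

V* ≈ 146, P* ≈ 28.2

Set dP/dt = 0 with P > 0: 0.00396V - 0.577 = 0, so V* = 0.577/0.00396 = 146.
Set dV/dt = 0 with V > 0: 0.702 - 0.0249P = 0, so P* = 0.702/0.0249 = 28.2.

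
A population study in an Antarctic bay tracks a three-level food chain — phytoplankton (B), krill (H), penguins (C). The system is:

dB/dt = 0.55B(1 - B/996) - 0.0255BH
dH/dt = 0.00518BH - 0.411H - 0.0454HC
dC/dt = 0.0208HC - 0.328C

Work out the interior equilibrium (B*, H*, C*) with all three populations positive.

B* ≈ 268, H* ≈ 15.8, C* ≈ 21.5

From dC/dt = 0: 0.0208H* = 0.328, so H* = 15.8.
From dB/dt = 0: 0.55(1 - B*/996) = 0.0255·15.8, giving B* = 996·(1 - 0.731) = 268.
From dH/dt = 0: 0.00518·268 - 0.411 = 0.0454C*, so C* = 0.976/0.0454 = 21.5.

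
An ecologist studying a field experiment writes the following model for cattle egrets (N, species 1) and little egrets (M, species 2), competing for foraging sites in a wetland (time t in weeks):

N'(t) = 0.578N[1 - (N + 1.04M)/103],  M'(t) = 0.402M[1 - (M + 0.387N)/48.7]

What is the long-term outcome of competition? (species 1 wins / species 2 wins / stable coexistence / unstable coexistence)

Compare the nullcline intercepts: K1/α12 = 103/1.04 = 99 > K2 = 48.7; K2/α21 = 48.7/0.387 = 126 > K1 = 103.
Since both inequalities hold, each species can invade when rare, so the interior equilibrium is stable.

stable coexistence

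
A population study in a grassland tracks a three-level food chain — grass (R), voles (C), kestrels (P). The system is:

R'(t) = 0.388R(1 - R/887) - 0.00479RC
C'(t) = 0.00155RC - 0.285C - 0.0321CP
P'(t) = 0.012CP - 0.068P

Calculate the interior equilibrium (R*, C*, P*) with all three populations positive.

From dP/dt = 0: 0.012C* = 0.068, so C* = 5.67.
From dR/dt = 0: 0.388(1 - R*/887) = 0.00479·5.67, giving R* = 887·(1 - 0.07) = 825.
From dC/dt = 0: 0.00155·825 - 0.285 = 0.0321P*, so P* = 0.994/0.0321 = 31.

R* ≈ 825, C* ≈ 5.67, P* ≈ 31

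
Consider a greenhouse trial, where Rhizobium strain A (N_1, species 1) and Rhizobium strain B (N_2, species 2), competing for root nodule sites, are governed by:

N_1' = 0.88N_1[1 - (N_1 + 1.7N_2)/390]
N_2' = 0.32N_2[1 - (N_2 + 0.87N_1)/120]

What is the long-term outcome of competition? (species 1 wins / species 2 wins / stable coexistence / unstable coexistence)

species 1 excludes species 2

Compare the nullcline intercepts: K1/α12 = 390/1.7 = 229 > K2 = 120; K2/α21 = 120/0.87 = 138 < K1 = 390.
Since the inequalities point opposite ways, species 1 can invade but species 2 cannot.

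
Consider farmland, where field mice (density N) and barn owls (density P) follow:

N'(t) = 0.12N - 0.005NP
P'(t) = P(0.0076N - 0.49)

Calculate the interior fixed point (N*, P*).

Set dP/dt = 0 with P > 0: 0.0076N - 0.49 = 0, so N* = 0.49/0.0076 = 64.5.
Set dN/dt = 0 with N > 0: 0.12 - 0.005P = 0, so P* = 0.12/0.005 = 24.

N* ≈ 64.5, P* ≈ 24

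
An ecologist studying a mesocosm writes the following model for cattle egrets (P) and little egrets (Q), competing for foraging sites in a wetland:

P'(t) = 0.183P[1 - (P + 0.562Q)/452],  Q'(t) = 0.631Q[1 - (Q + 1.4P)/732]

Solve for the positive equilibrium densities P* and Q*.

Setting both brackets to zero gives the nullclines P + 0.562Q = 452 and 1.4P + Q = 732.
Substituting Q = 732 - 1.4P into the first: P(1 - 0.562·1.4) = 452 - 0.562·732.
So P* = 40.6/0.213 = 191, and then Q* = 732 - 1.4·191 = 465.

P* ≈ 191, Q* ≈ 465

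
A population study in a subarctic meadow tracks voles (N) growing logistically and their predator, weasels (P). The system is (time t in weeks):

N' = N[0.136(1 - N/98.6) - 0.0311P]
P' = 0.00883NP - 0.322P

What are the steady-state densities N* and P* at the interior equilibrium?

From dP/dt = 0 with P > 0: 0.00883N* = 0.322, so N* = 36.5.
Substitute into dN/dt = 0: 0.136(1 - 36.5/98.6) = 0.0311P*.
The bracket is 0.63, giving P* = 0.0857/0.0311 = 2.76.

N* ≈ 36.5, P* ≈ 2.76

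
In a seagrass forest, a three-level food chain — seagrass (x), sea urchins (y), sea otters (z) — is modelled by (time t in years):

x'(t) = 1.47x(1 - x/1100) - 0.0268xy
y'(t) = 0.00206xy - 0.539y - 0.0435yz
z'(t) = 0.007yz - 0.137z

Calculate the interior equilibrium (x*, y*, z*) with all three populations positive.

From dz/dt = 0: 0.007y* = 0.137, so y* = 19.6.
From dx/dt = 0: 1.47(1 - x*/1100) = 0.0268·19.6, giving x* = 1100·(1 - 0.357) = 708.
From dy/dt = 0: 0.00206·708 - 0.539 = 0.0435z*, so z* = 0.918/0.0435 = 21.1.

x* ≈ 708, y* ≈ 19.6, z* ≈ 21.1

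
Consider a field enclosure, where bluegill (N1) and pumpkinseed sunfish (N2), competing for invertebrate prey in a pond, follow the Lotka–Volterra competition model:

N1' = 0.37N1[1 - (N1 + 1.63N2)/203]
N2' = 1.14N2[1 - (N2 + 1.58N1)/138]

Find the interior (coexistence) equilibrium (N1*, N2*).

N1* ≈ 13.9, N2* ≈ 116

Setting both brackets to zero gives the nullclines N1 + 1.63N2 = 203 and 1.58N1 + N2 = 138.
Substituting N2 = 138 - 1.58N1 into the first: N1(1 - 1.63·1.58) = 203 - 1.63·138.
So N1* = -21.9/-1.58 = 13.9, and then N2* = 138 - 1.58·13.9 = 116.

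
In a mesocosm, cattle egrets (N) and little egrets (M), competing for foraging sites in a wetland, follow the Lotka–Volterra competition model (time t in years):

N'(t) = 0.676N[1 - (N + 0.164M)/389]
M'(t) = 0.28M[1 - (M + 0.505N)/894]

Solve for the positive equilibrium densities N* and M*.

Setting both brackets to zero gives the nullclines N + 0.164M = 389 and 0.505N + M = 894.
Substituting M = 894 - 0.505N into the first: N(1 - 0.164·0.505) = 389 - 0.164·894.
So N* = 242/0.917 = 264, and then M* = 894 - 0.505·264 = 761.

N* ≈ 264, M* ≈ 761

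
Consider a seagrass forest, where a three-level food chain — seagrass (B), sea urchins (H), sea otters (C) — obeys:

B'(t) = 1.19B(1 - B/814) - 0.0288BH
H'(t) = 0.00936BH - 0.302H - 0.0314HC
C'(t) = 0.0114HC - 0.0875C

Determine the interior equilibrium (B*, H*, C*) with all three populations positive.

From dC/dt = 0: 0.0114H* = 0.0875, so H* = 7.68.
From dB/dt = 0: 1.19(1 - B*/814) = 0.0288·7.68, giving B* = 814·(1 - 0.186) = 663.
From dH/dt = 0: 0.00936·663 - 0.302 = 0.0314C*, so C* = 5.9/0.0314 = 188.

B* ≈ 663, H* ≈ 7.68, C* ≈ 188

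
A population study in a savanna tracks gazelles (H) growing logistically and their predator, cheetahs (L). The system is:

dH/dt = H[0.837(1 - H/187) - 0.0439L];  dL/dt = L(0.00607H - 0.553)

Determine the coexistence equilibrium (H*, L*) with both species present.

H* ≈ 91.1, L* ≈ 9.78

From dL/dt = 0 with L > 0: 0.00607H* = 0.553, so H* = 91.1.
Substitute into dH/dt = 0: 0.837(1 - 91.1/187) = 0.0439L*.
The bracket is 0.513, giving L* = 0.429/0.0439 = 9.78.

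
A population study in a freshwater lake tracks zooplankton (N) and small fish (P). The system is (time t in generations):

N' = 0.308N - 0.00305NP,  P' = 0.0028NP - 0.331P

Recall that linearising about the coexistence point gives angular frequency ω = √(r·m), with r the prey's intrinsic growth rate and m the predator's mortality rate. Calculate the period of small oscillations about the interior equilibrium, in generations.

Here r = 0.308 and m = 0.331, so r·m = 0.102.
ω = √0.102 = 0.319 per generation, hence T = 2π/ω ≈ 19.7 generations.

T ≈ 19.7 generations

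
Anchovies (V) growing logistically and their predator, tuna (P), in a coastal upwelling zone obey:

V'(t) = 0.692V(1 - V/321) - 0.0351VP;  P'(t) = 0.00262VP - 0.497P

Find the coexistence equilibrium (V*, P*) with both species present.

From dP/dt = 0 with P > 0: 0.00262V* = 0.497, so V* = 190.
Substitute into dV/dt = 0: 0.692(1 - 190/321) = 0.0351P*.
The bracket is 0.409, giving P* = 0.283/0.0351 = 8.06.

V* ≈ 190, P* ≈ 8.06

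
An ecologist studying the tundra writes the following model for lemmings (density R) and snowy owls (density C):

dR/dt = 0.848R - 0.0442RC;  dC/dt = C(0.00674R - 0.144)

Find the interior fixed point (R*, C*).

R* ≈ 21.4, C* ≈ 19.2

Set dC/dt = 0 with C > 0: 0.00674R - 0.144 = 0, so R* = 0.144/0.00674 = 21.4.
Set dR/dt = 0 with R > 0: 0.848 - 0.0442C = 0, so C* = 0.848/0.0442 = 19.2.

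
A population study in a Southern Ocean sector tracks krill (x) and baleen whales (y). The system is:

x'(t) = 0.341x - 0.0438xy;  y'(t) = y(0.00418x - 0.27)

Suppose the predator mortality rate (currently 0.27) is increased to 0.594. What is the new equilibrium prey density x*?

x* ≈ 142

At the interior fixed point, setting dy/dt = 0 with y > 0 fixes x* = (predator death rate)/(xy coefficient) — independent of the other coefficients.
With the change, x* = 0.594/0.00418 = 142; it rises from 64.6.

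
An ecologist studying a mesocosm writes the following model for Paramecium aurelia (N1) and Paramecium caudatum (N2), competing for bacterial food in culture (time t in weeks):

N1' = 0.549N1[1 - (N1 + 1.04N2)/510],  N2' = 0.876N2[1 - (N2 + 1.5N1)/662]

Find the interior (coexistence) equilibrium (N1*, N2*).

N1* ≈ 319, N2* ≈ 184

Setting both brackets to zero gives the nullclines N1 + 1.04N2 = 510 and 1.5N1 + N2 = 662.
Substituting N2 = 662 - 1.5N1 into the first: N1(1 - 1.04·1.5) = 510 - 1.04·662.
So N1* = -178/-0.56 = 319, and then N2* = 662 - 1.5·319 = 184.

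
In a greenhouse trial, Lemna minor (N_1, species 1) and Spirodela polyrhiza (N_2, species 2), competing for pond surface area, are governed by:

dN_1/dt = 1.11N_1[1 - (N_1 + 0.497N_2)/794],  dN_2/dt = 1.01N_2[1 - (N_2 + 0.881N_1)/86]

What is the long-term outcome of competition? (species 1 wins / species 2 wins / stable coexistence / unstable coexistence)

species 1 excludes species 2

Compare the nullcline intercepts: K1/α12 = 794/0.497 = 1600 > K2 = 86; K2/α21 = 86/0.881 = 97.6 < K1 = 794.
Since the inequalities point opposite ways, species 1 can invade but species 2 cannot.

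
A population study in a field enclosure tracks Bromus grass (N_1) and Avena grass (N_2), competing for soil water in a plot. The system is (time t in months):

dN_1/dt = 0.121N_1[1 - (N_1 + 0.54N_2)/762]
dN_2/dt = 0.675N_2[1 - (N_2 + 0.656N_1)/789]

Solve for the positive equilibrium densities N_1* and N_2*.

Setting both brackets to zero gives the nullclines N_1 + 0.54N_2 = 762 and 0.656N_1 + N_2 = 789.
Substituting N_2 = 789 - 0.656N_1 into the first: N_1(1 - 0.54·0.656) = 762 - 0.54·789.
So N_1* = 336/0.646 = 520, and then N_2* = 789 - 0.656·520 = 448.

N_1* ≈ 520, N_2* ≈ 448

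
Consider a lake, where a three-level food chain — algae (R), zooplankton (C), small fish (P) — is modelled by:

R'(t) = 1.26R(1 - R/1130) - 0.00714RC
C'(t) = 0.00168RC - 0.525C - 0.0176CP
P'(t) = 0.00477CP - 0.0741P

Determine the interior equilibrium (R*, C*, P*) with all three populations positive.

From dP/dt = 0: 0.00477C* = 0.0741, so C* = 15.5.
From dR/dt = 0: 1.26(1 - R*/1130) = 0.00714·15.5, giving R* = 1130·(1 - 0.088) = 1030.
From dC/dt = 0: 0.00168·1030 - 0.525 = 0.0176P*, so P* = 1.21/0.0176 = 68.5.

R* ≈ 1030, C* ≈ 15.5, P* ≈ 68.5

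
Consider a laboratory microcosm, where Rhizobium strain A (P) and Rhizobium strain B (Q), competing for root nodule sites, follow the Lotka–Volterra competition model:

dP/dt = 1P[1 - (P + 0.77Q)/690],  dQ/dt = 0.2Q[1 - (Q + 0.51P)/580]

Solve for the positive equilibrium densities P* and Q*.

Setting both brackets to zero gives the nullclines P + 0.77Q = 690 and 0.51P + Q = 580.
Substituting Q = 580 - 0.51P into the first: P(1 - 0.77·0.51) = 690 - 0.77·580.
So P* = 243/0.607 = 401, and then Q* = 580 - 0.51·401 = 376.

P* ≈ 401, Q* ≈ 376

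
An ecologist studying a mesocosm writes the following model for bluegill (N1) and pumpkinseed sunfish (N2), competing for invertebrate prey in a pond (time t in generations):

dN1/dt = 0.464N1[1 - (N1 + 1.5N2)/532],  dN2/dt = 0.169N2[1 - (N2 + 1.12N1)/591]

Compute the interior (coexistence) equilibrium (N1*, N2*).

N1* ≈ 521, N2* ≈ 7.12

Setting both brackets to zero gives the nullclines N1 + 1.5N2 = 532 and 1.12N1 + N2 = 591.
Substituting N2 = 591 - 1.12N1 into the first: N1(1 - 1.5·1.12) = 532 - 1.5·591.
So N1* = -354/-0.68 = 521, and then N2* = 591 - 1.12·521 = 7.12.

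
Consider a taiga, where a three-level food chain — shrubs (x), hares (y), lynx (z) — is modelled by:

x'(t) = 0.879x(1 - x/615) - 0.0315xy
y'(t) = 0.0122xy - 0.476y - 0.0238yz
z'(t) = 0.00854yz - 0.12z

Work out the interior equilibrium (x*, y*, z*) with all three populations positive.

x* ≈ 305, y* ≈ 14.1, z* ≈ 137

From dz/dt = 0: 0.00854y* = 0.12, so y* = 14.1.
From dx/dt = 0: 0.879(1 - x*/615) = 0.0315·14.1, giving x* = 615·(1 - 0.504) = 305.
From dy/dt = 0: 0.0122·305 - 0.476 = 0.0238z*, so z* = 3.25/0.0238 = 137.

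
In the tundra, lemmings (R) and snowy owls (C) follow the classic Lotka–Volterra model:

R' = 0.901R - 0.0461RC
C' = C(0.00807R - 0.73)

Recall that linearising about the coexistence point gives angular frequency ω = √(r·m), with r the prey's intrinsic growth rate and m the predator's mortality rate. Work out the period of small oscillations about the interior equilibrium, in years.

Here r = 0.901 and m = 0.73, so r·m = 0.658.
ω = √0.658 = 0.811 per year, hence T = 2π/ω ≈ 7.75 years.

T ≈ 7.75 years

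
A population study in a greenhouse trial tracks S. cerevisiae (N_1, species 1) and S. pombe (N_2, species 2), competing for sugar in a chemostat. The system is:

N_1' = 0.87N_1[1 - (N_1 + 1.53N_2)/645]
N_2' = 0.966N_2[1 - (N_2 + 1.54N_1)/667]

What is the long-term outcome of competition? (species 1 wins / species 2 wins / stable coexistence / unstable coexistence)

Compare the nullcline intercepts: K1/α12 = 645/1.53 = 422 < K2 = 667; K2/α21 = 667/1.54 = 433 < K1 = 645.
Since both are reversed, neither can invade when rare; the interior point is a saddle.

unstable coexistence (outcome depends on initial conditions)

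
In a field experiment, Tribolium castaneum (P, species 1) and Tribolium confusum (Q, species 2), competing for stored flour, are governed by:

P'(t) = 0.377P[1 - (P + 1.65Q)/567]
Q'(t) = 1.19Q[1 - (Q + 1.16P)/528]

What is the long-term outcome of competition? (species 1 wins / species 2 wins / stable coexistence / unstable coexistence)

Compare the nullcline intercepts: K1/α12 = 567/1.65 = 344 < K2 = 528; K2/α21 = 528/1.16 = 455 < K1 = 567.
Since both are reversed, neither can invade when rare; the interior point is a saddle.

unstable coexistence (outcome depends on initial conditions)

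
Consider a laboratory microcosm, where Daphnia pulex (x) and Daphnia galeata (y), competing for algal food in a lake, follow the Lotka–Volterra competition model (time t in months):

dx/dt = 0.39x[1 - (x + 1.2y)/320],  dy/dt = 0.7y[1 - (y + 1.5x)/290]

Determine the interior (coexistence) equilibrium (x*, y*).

x* ≈ 35, y* ≈ 238

Setting both brackets to zero gives the nullclines x + 1.2y = 320 and 1.5x + y = 290.
Substituting y = 290 - 1.5x into the first: x(1 - 1.2·1.5) = 320 - 1.2·290.
So x* = -28/-0.8 = 35, and then y* = 290 - 1.5·35 = 238.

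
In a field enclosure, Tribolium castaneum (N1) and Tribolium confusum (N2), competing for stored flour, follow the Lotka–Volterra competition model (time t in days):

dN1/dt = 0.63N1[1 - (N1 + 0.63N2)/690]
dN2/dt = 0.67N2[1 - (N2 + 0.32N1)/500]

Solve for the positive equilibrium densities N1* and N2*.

Setting both brackets to zero gives the nullclines N1 + 0.63N2 = 690 and 0.32N1 + N2 = 500.
Substituting N2 = 500 - 0.32N1 into the first: N1(1 - 0.63·0.32) = 690 - 0.63·500.
So N1* = 375/0.798 = 470, and then N2* = 500 - 0.32·470 = 350.

N1* ≈ 470, N2* ≈ 350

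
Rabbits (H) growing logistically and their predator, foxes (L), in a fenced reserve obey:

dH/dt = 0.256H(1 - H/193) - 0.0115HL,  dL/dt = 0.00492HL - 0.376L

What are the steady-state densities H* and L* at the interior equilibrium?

H* ≈ 76.4, L* ≈ 13.4

From dL/dt = 0 with L > 0: 0.00492H* = 0.376, so H* = 76.4.
Substitute into dH/dt = 0: 0.256(1 - 76.4/193) = 0.0115L*.
The bracket is 0.604, giving L* = 0.155/0.0115 = 13.4.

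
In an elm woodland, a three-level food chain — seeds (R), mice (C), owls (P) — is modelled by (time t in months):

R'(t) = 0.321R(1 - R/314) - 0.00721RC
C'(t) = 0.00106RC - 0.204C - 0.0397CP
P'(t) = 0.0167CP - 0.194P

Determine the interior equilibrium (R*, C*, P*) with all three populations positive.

R* ≈ 232, C* ≈ 11.6, P* ≈ 1.06

From dP/dt = 0: 0.0167C* = 0.194, so C* = 11.6.
From dR/dt = 0: 0.321(1 - R*/314) = 0.00721·11.6, giving R* = 314·(1 - 0.261) = 232.
From dC/dt = 0: 0.00106·232 - 0.204 = 0.0397P*, so P* = 0.042/0.0397 = 1.06.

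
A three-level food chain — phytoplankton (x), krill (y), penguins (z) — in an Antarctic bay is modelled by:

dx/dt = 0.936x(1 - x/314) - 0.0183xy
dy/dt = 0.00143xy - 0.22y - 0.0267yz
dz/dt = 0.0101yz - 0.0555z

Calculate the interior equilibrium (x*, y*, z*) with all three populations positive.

From dz/dt = 0: 0.0101y* = 0.0555, so y* = 5.5.
From dx/dt = 0: 0.936(1 - x*/314) = 0.0183·5.5, giving x* = 314·(1 - 0.107) = 280.
From dy/dt = 0: 0.00143·280 - 0.22 = 0.0267z*, so z* = 0.181/0.0267 = 6.77.

x* ≈ 280, y* ≈ 5.5, z* ≈ 6.77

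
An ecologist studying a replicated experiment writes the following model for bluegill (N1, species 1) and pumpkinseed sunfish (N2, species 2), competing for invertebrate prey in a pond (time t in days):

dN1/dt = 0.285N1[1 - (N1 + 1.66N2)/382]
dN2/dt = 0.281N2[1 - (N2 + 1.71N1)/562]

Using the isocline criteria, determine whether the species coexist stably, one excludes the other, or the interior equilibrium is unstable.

unstable coexistence (outcome depends on initial conditions)

Compare the nullcline intercepts: K1/α12 = 382/1.66 = 230 < K2 = 562; K2/α21 = 562/1.71 = 329 < K1 = 382.
Since both are reversed, neither can invade when rare; the interior point is a saddle.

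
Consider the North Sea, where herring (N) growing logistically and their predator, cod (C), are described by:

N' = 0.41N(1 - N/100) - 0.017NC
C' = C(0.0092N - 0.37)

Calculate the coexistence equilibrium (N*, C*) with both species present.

N* ≈ 40.2, C* ≈ 14.4

From dC/dt = 0 with C > 0: 0.0092N* = 0.37, so N* = 40.2.
Substitute into dN/dt = 0: 0.41(1 - 40.2/100) = 0.017C*.
The bracket is 0.598, giving C* = 0.245/0.017 = 14.4.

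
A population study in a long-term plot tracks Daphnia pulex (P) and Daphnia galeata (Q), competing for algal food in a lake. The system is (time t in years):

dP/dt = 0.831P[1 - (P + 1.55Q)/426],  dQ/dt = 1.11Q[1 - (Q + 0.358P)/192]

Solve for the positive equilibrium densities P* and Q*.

Setting both brackets to zero gives the nullclines P + 1.55Q = 426 and 0.358P + Q = 192.
Substituting Q = 192 - 0.358P into the first: P(1 - 1.55·0.358) = 426 - 1.55·192.
So P* = 128/0.445 = 288, and then Q* = 192 - 0.358·288 = 88.7.

P* ≈ 288, Q* ≈ 88.7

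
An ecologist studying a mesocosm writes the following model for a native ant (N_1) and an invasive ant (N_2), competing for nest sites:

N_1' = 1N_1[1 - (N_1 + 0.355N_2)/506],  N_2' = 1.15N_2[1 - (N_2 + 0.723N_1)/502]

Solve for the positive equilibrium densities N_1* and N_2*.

Setting both brackets to zero gives the nullclines N_1 + 0.355N_2 = 506 and 0.723N_1 + N_2 = 502.
Substituting N_2 = 502 - 0.723N_1 into the first: N_1(1 - 0.355·0.723) = 506 - 0.355·502.
So N_1* = 328/0.743 = 441, and then N_2* = 502 - 0.723·441 = 183.

N_1* ≈ 441, N_2* ≈ 183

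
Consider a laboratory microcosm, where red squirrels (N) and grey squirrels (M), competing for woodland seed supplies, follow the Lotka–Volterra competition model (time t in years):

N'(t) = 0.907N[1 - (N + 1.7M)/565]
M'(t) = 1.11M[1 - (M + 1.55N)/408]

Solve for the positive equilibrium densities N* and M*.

N* ≈ 78.7, M* ≈ 286

Setting both brackets to zero gives the nullclines N + 1.7M = 565 and 1.55N + M = 408.
Substituting M = 408 - 1.55N into the first: N(1 - 1.7·1.55) = 565 - 1.7·408.
So N* = -129/-1.63 = 78.7, and then M* = 408 - 1.55·78.7 = 286.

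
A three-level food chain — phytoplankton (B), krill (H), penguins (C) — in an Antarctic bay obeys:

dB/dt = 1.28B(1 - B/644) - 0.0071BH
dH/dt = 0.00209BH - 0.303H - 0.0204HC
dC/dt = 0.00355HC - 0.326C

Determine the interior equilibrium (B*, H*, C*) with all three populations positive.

B* ≈ 316, H* ≈ 91.8, C* ≈ 17.5

From dC/dt = 0: 0.00355H* = 0.326, so H* = 91.8.
From dB/dt = 0: 1.28(1 - B*/644) = 0.0071·91.8, giving B* = 644·(1 - 0.509) = 316.
From dH/dt = 0: 0.00209·316 - 0.303 = 0.0204C*, so C* = 0.357/0.0204 = 17.5.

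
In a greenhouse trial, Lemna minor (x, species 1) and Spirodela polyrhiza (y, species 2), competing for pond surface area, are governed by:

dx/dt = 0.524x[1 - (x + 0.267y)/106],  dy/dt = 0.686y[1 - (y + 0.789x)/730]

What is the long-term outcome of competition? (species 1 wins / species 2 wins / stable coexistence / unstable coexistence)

Compare the nullcline intercepts: K1/α12 = 106/0.267 = 397 < K2 = 730; K2/α21 = 730/0.789 = 925 > K1 = 106.
Since the inequalities point opposite ways, species 2 can invade but species 1 cannot.

species 2 excludes species 1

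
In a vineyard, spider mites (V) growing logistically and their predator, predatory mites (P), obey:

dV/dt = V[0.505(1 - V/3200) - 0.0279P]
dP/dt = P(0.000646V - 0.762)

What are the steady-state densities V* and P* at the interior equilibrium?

From dP/dt = 0 with P > 0: 0.000646V* = 0.762, so V* = 1180.
Substitute into dV/dt = 0: 0.505(1 - 1180/3200) = 0.0279P*.
The bracket is 0.631, giving P* = 0.319/0.0279 = 11.4.

V* ≈ 1180, P* ≈ 11.4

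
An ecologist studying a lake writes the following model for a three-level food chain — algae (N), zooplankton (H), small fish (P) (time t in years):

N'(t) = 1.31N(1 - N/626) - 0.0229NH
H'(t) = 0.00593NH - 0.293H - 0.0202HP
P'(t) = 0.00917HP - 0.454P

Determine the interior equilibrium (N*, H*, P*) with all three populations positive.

N* ≈ 84.2, H* ≈ 49.5, P* ≈ 10.2

From dP/dt = 0: 0.00917H* = 0.454, so H* = 49.5.
From dN/dt = 0: 1.31(1 - N*/626) = 0.0229·49.5, giving N* = 626·(1 - 0.865) = 84.2.
From dH/dt = 0: 0.00593·84.2 - 0.293 = 0.0202P*, so P* = 0.206/0.0202 = 10.2.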